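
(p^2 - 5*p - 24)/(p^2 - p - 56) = (p + 3)/(p + 7)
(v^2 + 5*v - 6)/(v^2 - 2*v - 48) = (v - 1)/(v - 8)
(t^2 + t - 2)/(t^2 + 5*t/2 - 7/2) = 2*(t + 2)/(2*t + 7)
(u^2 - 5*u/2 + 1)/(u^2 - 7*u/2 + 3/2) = (u - 2)/(u - 3)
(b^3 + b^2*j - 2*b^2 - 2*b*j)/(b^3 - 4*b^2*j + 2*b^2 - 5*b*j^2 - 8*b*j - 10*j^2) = b*(b - 2)/(b^2 - 5*b*j + 2*b - 10*j)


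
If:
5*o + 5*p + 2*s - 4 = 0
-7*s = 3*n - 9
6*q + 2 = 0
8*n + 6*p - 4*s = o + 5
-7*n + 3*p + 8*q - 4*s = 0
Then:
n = -2455/6891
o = -12065/6891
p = 13613/6891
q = -1/3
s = 3304/2297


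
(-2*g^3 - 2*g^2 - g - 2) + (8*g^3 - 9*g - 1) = 6*g^3 - 2*g^2 - 10*g - 3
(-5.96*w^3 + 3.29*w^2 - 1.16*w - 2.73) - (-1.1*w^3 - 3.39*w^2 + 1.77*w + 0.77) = -4.86*w^3 + 6.68*w^2 - 2.93*w - 3.5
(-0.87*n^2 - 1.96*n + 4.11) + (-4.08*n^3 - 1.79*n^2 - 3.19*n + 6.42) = -4.08*n^3 - 2.66*n^2 - 5.15*n + 10.53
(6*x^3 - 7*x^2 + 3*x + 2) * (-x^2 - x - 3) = -6*x^5 + x^4 - 14*x^3 + 16*x^2 - 11*x - 6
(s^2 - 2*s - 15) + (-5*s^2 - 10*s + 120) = -4*s^2 - 12*s + 105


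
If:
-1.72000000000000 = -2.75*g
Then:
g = 0.63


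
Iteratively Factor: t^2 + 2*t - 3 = (t - 1)*(t + 3)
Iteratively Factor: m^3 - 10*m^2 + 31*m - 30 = (m - 5)*(m^2 - 5*m + 6) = (m - 5)*(m - 2)*(m - 3)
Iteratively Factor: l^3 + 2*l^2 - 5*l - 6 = (l + 3)*(l^2 - l - 2) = (l - 2)*(l + 3)*(l + 1)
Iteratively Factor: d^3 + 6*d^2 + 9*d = (d)*(d^2 + 6*d + 9) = d*(d + 3)*(d + 3)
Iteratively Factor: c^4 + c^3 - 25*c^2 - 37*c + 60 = (c + 3)*(c^3 - 2*c^2 - 19*c + 20) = (c + 3)*(c + 4)*(c^2 - 6*c + 5) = (c - 1)*(c + 3)*(c + 4)*(c - 5)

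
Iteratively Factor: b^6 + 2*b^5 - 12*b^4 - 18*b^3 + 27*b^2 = (b)*(b^5 + 2*b^4 - 12*b^3 - 18*b^2 + 27*b) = b*(b + 3)*(b^4 - b^3 - 9*b^2 + 9*b) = b*(b - 1)*(b + 3)*(b^3 - 9*b) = b^2*(b - 1)*(b + 3)*(b^2 - 9) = b^2*(b - 1)*(b + 3)^2*(b - 3)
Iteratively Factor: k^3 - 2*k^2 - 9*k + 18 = (k - 2)*(k^2 - 9) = (k - 3)*(k - 2)*(k + 3)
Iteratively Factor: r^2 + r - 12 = (r - 3)*(r + 4)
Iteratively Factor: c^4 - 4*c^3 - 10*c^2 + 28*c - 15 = (c - 1)*(c^3 - 3*c^2 - 13*c + 15) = (c - 1)^2*(c^2 - 2*c - 15) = (c - 5)*(c - 1)^2*(c + 3)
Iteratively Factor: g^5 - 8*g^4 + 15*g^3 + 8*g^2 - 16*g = (g)*(g^4 - 8*g^3 + 15*g^2 + 8*g - 16) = g*(g - 4)*(g^3 - 4*g^2 - g + 4) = g*(g - 4)^2*(g^2 - 1) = g*(g - 4)^2*(g - 1)*(g + 1)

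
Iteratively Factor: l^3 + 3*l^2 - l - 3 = (l + 1)*(l^2 + 2*l - 3) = (l + 1)*(l + 3)*(l - 1)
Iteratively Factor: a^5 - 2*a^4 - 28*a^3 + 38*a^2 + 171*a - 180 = (a - 5)*(a^4 + 3*a^3 - 13*a^2 - 27*a + 36) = (a - 5)*(a - 3)*(a^3 + 6*a^2 + 5*a - 12) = (a - 5)*(a - 3)*(a + 3)*(a^2 + 3*a - 4) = (a - 5)*(a - 3)*(a - 1)*(a + 3)*(a + 4)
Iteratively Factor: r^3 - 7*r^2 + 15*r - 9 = (r - 3)*(r^2 - 4*r + 3) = (r - 3)^2*(r - 1)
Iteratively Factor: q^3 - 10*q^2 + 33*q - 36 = (q - 4)*(q^2 - 6*q + 9) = (q - 4)*(q - 3)*(q - 3)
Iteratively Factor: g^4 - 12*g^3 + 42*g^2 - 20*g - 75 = (g - 5)*(g^3 - 7*g^2 + 7*g + 15) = (g - 5)*(g - 3)*(g^2 - 4*g - 5) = (g - 5)*(g - 3)*(g + 1)*(g - 5)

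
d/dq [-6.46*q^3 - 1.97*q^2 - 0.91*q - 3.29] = -19.38*q^2 - 3.94*q - 0.91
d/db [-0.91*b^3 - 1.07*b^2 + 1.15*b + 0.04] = -2.73*b^2 - 2.14*b + 1.15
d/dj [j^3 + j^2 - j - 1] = 3*j^2 + 2*j - 1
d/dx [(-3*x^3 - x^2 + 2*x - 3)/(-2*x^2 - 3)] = (6*x^4 + 31*x^2 - 6*x - 6)/(4*x^4 + 12*x^2 + 9)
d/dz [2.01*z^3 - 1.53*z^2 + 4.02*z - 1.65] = 6.03*z^2 - 3.06*z + 4.02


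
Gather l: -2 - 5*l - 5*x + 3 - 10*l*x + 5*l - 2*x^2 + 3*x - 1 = -10*l*x - 2*x^2 - 2*x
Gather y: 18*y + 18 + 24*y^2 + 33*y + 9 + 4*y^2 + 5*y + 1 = 28*y^2 + 56*y + 28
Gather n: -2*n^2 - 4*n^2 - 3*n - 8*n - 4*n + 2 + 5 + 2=-6*n^2 - 15*n + 9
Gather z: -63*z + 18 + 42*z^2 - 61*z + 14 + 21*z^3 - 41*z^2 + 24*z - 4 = 21*z^3 + z^2 - 100*z + 28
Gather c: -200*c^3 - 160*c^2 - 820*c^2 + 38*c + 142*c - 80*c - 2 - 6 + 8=-200*c^3 - 980*c^2 + 100*c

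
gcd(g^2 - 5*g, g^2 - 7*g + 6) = 1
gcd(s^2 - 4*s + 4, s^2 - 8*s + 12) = s - 2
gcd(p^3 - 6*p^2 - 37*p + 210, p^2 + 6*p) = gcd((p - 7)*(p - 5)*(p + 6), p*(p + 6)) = p + 6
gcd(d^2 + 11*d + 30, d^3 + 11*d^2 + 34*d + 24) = d + 6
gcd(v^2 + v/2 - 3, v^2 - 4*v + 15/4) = v - 3/2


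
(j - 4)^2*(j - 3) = j^3 - 11*j^2 + 40*j - 48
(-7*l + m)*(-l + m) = 7*l^2 - 8*l*m + m^2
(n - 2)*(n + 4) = n^2 + 2*n - 8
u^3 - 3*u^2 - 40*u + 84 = (u - 7)*(u - 2)*(u + 6)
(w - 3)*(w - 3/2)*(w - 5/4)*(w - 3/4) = w^4 - 13*w^3/2 + 231*w^2/16 - 423*w/32 + 135/32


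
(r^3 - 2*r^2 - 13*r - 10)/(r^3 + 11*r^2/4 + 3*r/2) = 4*(r^2 - 4*r - 5)/(r*(4*r + 3))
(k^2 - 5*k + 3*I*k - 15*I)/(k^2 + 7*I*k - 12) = (k - 5)/(k + 4*I)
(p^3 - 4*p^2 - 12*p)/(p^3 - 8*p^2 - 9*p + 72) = p*(p^2 - 4*p - 12)/(p^3 - 8*p^2 - 9*p + 72)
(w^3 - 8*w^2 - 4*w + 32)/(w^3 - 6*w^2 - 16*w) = (w - 2)/w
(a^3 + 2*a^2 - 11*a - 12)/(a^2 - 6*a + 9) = (a^2 + 5*a + 4)/(a - 3)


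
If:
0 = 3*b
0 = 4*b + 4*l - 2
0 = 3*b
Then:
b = 0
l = 1/2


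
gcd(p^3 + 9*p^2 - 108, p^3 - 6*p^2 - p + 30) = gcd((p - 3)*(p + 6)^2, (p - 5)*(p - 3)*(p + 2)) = p - 3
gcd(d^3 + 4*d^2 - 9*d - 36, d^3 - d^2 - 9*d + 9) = d^2 - 9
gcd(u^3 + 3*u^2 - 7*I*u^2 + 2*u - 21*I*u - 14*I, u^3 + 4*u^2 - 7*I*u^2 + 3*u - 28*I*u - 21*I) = u^2 + u*(1 - 7*I) - 7*I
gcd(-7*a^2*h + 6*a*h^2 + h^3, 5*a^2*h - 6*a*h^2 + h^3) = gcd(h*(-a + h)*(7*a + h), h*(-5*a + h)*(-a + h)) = a*h - h^2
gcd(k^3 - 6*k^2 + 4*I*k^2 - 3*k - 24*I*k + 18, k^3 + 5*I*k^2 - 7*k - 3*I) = k^2 + 4*I*k - 3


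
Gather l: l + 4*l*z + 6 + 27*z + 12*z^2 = l*(4*z + 1) + 12*z^2 + 27*z + 6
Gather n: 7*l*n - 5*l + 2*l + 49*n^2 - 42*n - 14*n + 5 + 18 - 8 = -3*l + 49*n^2 + n*(7*l - 56) + 15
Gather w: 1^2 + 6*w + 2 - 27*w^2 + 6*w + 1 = -27*w^2 + 12*w + 4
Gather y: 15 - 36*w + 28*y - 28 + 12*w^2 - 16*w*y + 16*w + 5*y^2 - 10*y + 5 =12*w^2 - 20*w + 5*y^2 + y*(18 - 16*w) - 8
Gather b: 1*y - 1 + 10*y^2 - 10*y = 10*y^2 - 9*y - 1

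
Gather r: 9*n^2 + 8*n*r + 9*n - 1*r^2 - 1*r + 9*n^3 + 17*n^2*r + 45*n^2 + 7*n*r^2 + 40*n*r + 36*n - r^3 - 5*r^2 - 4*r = 9*n^3 + 54*n^2 + 45*n - r^3 + r^2*(7*n - 6) + r*(17*n^2 + 48*n - 5)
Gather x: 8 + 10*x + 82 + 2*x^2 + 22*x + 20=2*x^2 + 32*x + 110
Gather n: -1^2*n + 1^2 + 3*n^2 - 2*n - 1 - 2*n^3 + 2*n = -2*n^3 + 3*n^2 - n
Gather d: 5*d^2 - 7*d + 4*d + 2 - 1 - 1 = 5*d^2 - 3*d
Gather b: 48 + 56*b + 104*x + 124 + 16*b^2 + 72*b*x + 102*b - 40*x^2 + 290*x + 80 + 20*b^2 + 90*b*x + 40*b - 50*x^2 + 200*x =36*b^2 + b*(162*x + 198) - 90*x^2 + 594*x + 252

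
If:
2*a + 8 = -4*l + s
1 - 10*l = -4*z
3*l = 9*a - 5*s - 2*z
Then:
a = -56*z/5 - 423/10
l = 2*z/5 + 1/10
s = -104*z/5 - 381/5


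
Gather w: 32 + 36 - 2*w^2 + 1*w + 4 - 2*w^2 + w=-4*w^2 + 2*w + 72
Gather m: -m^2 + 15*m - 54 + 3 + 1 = -m^2 + 15*m - 50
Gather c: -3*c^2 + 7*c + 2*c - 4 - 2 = -3*c^2 + 9*c - 6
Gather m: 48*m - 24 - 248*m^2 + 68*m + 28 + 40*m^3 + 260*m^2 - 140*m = 40*m^3 + 12*m^2 - 24*m + 4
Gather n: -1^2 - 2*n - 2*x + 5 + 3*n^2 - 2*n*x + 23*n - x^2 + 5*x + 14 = 3*n^2 + n*(21 - 2*x) - x^2 + 3*x + 18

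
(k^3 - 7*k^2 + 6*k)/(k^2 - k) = k - 6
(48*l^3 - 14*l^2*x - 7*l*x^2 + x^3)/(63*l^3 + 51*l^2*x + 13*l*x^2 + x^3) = (16*l^2 - 10*l*x + x^2)/(21*l^2 + 10*l*x + x^2)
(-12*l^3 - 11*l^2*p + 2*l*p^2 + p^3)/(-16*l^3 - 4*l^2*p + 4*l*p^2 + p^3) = (-3*l^2 - 2*l*p + p^2)/(-4*l^2 + p^2)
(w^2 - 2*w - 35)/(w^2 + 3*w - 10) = (w - 7)/(w - 2)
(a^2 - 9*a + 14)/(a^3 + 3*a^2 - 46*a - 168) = (a - 2)/(a^2 + 10*a + 24)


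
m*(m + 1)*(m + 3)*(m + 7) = m^4 + 11*m^3 + 31*m^2 + 21*m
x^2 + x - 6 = (x - 2)*(x + 3)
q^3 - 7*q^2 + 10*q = q*(q - 5)*(q - 2)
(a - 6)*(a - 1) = a^2 - 7*a + 6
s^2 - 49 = (s - 7)*(s + 7)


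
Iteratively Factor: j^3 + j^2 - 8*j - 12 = (j - 3)*(j^2 + 4*j + 4) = (j - 3)*(j + 2)*(j + 2)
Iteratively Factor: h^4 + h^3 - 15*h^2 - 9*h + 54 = (h + 3)*(h^3 - 2*h^2 - 9*h + 18) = (h - 3)*(h + 3)*(h^2 + h - 6) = (h - 3)*(h - 2)*(h + 3)*(h + 3)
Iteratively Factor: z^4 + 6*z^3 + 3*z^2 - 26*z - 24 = (z + 3)*(z^3 + 3*z^2 - 6*z - 8) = (z + 3)*(z + 4)*(z^2 - z - 2) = (z + 1)*(z + 3)*(z + 4)*(z - 2)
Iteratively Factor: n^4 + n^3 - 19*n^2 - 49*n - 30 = (n + 3)*(n^3 - 2*n^2 - 13*n - 10) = (n - 5)*(n + 3)*(n^2 + 3*n + 2) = (n - 5)*(n + 2)*(n + 3)*(n + 1)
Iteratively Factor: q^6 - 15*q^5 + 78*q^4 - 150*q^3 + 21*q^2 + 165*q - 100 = (q + 1)*(q^5 - 16*q^4 + 94*q^3 - 244*q^2 + 265*q - 100) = (q - 5)*(q + 1)*(q^4 - 11*q^3 + 39*q^2 - 49*q + 20) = (q - 5)*(q - 1)*(q + 1)*(q^3 - 10*q^2 + 29*q - 20) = (q - 5)*(q - 1)^2*(q + 1)*(q^2 - 9*q + 20) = (q - 5)^2*(q - 1)^2*(q + 1)*(q - 4)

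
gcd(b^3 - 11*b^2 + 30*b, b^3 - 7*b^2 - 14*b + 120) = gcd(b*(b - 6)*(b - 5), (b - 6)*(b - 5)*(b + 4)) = b^2 - 11*b + 30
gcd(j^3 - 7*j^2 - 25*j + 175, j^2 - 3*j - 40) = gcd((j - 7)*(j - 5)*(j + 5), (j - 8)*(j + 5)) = j + 5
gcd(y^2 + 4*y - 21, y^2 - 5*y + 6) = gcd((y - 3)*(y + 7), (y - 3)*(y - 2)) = y - 3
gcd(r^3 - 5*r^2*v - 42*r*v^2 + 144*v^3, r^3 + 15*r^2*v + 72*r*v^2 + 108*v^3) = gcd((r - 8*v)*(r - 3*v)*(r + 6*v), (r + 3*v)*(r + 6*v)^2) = r + 6*v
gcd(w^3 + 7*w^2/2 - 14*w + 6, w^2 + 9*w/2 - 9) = w + 6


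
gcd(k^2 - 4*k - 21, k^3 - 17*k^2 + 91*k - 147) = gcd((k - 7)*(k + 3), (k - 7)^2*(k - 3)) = k - 7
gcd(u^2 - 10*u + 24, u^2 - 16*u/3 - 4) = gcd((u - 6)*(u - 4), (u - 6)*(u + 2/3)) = u - 6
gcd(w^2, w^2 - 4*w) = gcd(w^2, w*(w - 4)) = w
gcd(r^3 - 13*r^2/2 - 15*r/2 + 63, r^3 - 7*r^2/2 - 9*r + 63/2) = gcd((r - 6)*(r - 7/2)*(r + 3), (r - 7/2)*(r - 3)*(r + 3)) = r^2 - r/2 - 21/2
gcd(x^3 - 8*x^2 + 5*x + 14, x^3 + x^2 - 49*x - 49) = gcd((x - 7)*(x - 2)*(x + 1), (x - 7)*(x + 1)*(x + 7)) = x^2 - 6*x - 7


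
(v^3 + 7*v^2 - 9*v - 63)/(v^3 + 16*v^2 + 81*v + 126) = (v - 3)/(v + 6)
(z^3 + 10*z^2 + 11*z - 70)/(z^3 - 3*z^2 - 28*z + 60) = (z + 7)/(z - 6)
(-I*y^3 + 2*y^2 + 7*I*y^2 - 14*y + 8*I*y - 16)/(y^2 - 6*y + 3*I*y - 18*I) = (-I*y^3 + y^2*(2 + 7*I) + y*(-14 + 8*I) - 16)/(y^2 + y*(-6 + 3*I) - 18*I)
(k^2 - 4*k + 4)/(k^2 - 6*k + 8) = (k - 2)/(k - 4)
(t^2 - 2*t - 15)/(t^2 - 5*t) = (t + 3)/t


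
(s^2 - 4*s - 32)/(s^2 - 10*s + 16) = (s + 4)/(s - 2)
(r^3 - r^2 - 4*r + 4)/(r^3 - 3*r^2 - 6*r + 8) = (r - 2)/(r - 4)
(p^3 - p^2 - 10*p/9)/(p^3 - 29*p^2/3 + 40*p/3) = (p + 2/3)/(p - 8)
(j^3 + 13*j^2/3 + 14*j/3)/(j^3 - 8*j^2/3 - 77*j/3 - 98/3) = j/(j - 7)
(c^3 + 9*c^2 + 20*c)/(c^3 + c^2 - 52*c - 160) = c/(c - 8)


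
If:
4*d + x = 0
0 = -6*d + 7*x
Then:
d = 0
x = 0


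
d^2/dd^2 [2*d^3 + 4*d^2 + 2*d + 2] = 12*d + 8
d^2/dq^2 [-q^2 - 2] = -2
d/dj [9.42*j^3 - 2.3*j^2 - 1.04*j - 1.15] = 28.26*j^2 - 4.6*j - 1.04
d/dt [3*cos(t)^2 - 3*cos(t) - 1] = 3*sin(t) - 3*sin(2*t)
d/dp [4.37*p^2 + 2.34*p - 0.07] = 8.74*p + 2.34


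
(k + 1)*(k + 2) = k^2 + 3*k + 2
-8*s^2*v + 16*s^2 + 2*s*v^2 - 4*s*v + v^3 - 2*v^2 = (-2*s + v)*(4*s + v)*(v - 2)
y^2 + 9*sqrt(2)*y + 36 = (y + 3*sqrt(2))*(y + 6*sqrt(2))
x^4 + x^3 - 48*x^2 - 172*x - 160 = (x - 8)*(x + 2)^2*(x + 5)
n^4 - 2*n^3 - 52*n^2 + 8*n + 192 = (n - 8)*(n - 2)*(n + 2)*(n + 6)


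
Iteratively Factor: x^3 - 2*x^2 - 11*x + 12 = (x - 4)*(x^2 + 2*x - 3) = (x - 4)*(x - 1)*(x + 3)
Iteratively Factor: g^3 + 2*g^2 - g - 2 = (g + 1)*(g^2 + g - 2) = (g + 1)*(g + 2)*(g - 1)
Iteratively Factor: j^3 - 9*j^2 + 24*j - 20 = (j - 2)*(j^2 - 7*j + 10) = (j - 5)*(j - 2)*(j - 2)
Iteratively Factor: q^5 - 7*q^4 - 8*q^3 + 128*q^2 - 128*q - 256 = (q + 1)*(q^4 - 8*q^3 + 128*q - 256) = (q - 4)*(q + 1)*(q^3 - 4*q^2 - 16*q + 64) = (q - 4)^2*(q + 1)*(q^2 - 16) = (q - 4)^2*(q + 1)*(q + 4)*(q - 4)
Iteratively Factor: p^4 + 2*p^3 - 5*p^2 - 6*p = (p)*(p^3 + 2*p^2 - 5*p - 6) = p*(p + 1)*(p^2 + p - 6) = p*(p - 2)*(p + 1)*(p + 3)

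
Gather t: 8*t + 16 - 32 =8*t - 16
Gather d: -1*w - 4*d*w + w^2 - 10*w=-4*d*w + w^2 - 11*w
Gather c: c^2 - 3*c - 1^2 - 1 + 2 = c^2 - 3*c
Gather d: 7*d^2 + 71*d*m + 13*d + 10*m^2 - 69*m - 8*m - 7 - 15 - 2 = 7*d^2 + d*(71*m + 13) + 10*m^2 - 77*m - 24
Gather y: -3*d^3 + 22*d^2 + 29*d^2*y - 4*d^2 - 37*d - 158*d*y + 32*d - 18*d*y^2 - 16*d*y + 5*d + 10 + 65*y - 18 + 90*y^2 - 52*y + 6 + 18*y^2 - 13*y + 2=-3*d^3 + 18*d^2 + y^2*(108 - 18*d) + y*(29*d^2 - 174*d)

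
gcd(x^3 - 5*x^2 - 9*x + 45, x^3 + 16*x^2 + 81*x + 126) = x + 3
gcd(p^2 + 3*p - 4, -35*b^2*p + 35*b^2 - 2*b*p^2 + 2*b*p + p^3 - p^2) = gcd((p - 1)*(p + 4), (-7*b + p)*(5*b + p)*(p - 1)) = p - 1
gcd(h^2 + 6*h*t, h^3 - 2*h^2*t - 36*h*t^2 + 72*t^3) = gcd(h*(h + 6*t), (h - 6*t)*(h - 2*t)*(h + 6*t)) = h + 6*t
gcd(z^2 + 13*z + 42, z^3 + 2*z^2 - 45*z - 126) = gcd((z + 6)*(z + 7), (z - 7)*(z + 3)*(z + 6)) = z + 6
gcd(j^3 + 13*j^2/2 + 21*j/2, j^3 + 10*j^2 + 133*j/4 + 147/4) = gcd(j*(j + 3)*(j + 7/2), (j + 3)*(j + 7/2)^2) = j^2 + 13*j/2 + 21/2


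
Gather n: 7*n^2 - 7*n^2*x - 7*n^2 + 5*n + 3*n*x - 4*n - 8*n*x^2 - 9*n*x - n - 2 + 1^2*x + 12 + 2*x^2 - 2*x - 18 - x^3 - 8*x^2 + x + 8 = -7*n^2*x + n*(-8*x^2 - 6*x) - x^3 - 6*x^2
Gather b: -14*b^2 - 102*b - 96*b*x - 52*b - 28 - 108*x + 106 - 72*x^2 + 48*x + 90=-14*b^2 + b*(-96*x - 154) - 72*x^2 - 60*x + 168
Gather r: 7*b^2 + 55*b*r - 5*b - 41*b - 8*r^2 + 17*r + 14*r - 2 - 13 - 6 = 7*b^2 - 46*b - 8*r^2 + r*(55*b + 31) - 21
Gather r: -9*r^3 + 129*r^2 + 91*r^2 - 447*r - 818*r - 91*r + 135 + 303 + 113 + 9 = -9*r^3 + 220*r^2 - 1356*r + 560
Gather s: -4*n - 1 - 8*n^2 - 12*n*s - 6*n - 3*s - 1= -8*n^2 - 10*n + s*(-12*n - 3) - 2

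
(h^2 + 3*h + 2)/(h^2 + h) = (h + 2)/h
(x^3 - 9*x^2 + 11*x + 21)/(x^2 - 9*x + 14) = (x^2 - 2*x - 3)/(x - 2)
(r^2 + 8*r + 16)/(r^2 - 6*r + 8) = (r^2 + 8*r + 16)/(r^2 - 6*r + 8)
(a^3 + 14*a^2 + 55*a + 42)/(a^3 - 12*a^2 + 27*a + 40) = (a^2 + 13*a + 42)/(a^2 - 13*a + 40)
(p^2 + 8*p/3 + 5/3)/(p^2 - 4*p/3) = (3*p^2 + 8*p + 5)/(p*(3*p - 4))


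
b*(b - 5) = b^2 - 5*b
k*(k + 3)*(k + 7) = k^3 + 10*k^2 + 21*k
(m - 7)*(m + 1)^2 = m^3 - 5*m^2 - 13*m - 7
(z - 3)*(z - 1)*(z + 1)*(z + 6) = z^4 + 3*z^3 - 19*z^2 - 3*z + 18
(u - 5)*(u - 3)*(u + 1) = u^3 - 7*u^2 + 7*u + 15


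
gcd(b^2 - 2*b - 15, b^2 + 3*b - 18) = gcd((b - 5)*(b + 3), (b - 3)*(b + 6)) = 1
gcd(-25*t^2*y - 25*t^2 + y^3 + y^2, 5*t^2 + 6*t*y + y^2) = 5*t + y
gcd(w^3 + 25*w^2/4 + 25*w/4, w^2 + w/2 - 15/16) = w + 5/4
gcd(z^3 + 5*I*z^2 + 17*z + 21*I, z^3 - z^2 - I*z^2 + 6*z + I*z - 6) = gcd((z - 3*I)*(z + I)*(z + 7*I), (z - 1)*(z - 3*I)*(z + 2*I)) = z - 3*I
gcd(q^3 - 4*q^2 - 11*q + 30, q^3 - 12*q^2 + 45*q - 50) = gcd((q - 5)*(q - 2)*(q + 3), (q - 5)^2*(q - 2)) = q^2 - 7*q + 10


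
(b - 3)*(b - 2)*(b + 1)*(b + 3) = b^4 - b^3 - 11*b^2 + 9*b + 18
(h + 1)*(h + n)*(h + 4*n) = h^3 + 5*h^2*n + h^2 + 4*h*n^2 + 5*h*n + 4*n^2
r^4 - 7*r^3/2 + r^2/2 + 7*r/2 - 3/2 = (r - 3)*(r - 1)*(r - 1/2)*(r + 1)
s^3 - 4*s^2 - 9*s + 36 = (s - 4)*(s - 3)*(s + 3)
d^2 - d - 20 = (d - 5)*(d + 4)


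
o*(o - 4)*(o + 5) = o^3 + o^2 - 20*o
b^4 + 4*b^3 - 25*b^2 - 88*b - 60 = (b - 5)*(b + 1)*(b + 2)*(b + 6)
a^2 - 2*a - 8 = (a - 4)*(a + 2)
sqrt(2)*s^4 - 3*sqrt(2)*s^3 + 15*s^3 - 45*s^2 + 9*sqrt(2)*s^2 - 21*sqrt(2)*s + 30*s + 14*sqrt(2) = (s - 2)*(s - 1)*(s + 7*sqrt(2))*(sqrt(2)*s + 1)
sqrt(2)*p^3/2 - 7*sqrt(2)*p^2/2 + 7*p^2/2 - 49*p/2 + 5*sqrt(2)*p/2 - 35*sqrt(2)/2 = (p - 7)*(p + 5*sqrt(2)/2)*(sqrt(2)*p/2 + 1)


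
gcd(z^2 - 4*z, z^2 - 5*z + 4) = z - 4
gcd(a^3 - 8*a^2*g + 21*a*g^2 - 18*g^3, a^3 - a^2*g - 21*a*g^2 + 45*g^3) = a^2 - 6*a*g + 9*g^2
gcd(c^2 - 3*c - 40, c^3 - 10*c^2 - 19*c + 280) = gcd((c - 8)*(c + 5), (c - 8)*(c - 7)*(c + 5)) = c^2 - 3*c - 40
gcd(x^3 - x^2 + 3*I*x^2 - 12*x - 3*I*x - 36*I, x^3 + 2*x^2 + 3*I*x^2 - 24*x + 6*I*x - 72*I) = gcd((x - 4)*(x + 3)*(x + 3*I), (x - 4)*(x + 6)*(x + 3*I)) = x^2 + x*(-4 + 3*I) - 12*I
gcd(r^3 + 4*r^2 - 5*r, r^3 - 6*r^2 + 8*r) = r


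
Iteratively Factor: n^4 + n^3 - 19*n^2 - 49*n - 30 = (n + 1)*(n^3 - 19*n - 30) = (n + 1)*(n + 2)*(n^2 - 2*n - 15) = (n + 1)*(n + 2)*(n + 3)*(n - 5)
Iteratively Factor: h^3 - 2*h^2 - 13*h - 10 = (h + 1)*(h^2 - 3*h - 10) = (h + 1)*(h + 2)*(h - 5)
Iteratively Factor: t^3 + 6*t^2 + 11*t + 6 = (t + 2)*(t^2 + 4*t + 3) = (t + 2)*(t + 3)*(t + 1)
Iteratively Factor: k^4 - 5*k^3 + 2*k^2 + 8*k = (k - 4)*(k^3 - k^2 - 2*k) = (k - 4)*(k - 2)*(k^2 + k) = (k - 4)*(k - 2)*(k + 1)*(k)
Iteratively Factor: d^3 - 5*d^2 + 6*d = (d - 3)*(d^2 - 2*d) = d*(d - 3)*(d - 2)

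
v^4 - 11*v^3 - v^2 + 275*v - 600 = (v - 8)*(v - 5)*(v - 3)*(v + 5)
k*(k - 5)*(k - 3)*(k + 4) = k^4 - 4*k^3 - 17*k^2 + 60*k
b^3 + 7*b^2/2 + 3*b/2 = b*(b + 1/2)*(b + 3)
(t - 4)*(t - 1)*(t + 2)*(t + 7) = t^4 + 4*t^3 - 27*t^2 - 34*t + 56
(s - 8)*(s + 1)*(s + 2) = s^3 - 5*s^2 - 22*s - 16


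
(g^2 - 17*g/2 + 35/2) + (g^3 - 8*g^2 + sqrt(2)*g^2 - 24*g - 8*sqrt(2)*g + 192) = g^3 - 7*g^2 + sqrt(2)*g^2 - 65*g/2 - 8*sqrt(2)*g + 419/2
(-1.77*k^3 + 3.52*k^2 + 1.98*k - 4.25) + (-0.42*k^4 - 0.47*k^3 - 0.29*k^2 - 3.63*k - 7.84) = -0.42*k^4 - 2.24*k^3 + 3.23*k^2 - 1.65*k - 12.09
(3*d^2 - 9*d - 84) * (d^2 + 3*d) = 3*d^4 - 111*d^2 - 252*d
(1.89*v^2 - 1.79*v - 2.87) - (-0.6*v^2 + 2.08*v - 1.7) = 2.49*v^2 - 3.87*v - 1.17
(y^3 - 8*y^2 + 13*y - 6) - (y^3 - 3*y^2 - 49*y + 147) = -5*y^2 + 62*y - 153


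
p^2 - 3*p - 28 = (p - 7)*(p + 4)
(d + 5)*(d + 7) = d^2 + 12*d + 35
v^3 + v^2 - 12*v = v*(v - 3)*(v + 4)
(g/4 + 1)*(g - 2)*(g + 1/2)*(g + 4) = g^4/4 + 13*g^3/8 + 3*g^2/4 - 8*g - 4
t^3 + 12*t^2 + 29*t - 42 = (t - 1)*(t + 6)*(t + 7)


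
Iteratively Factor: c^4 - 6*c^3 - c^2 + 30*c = (c - 3)*(c^3 - 3*c^2 - 10*c) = (c - 3)*(c + 2)*(c^2 - 5*c) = c*(c - 3)*(c + 2)*(c - 5)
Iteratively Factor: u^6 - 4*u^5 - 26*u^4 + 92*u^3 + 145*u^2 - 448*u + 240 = (u - 4)*(u^5 - 26*u^3 - 12*u^2 + 97*u - 60) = (u - 4)*(u - 1)*(u^4 + u^3 - 25*u^2 - 37*u + 60) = (u - 4)*(u - 1)*(u + 4)*(u^3 - 3*u^2 - 13*u + 15) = (u - 5)*(u - 4)*(u - 1)*(u + 4)*(u^2 + 2*u - 3) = (u - 5)*(u - 4)*(u - 1)^2*(u + 4)*(u + 3)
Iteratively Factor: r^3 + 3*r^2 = (r + 3)*(r^2) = r*(r + 3)*(r)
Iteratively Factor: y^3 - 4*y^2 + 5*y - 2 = (y - 1)*(y^2 - 3*y + 2) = (y - 2)*(y - 1)*(y - 1)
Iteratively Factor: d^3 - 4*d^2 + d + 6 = (d - 3)*(d^2 - d - 2) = (d - 3)*(d - 2)*(d + 1)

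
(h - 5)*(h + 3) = h^2 - 2*h - 15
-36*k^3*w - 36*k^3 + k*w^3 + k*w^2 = (-6*k + w)*(6*k + w)*(k*w + k)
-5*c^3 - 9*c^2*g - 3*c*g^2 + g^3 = (-5*c + g)*(c + g)^2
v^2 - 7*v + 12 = (v - 4)*(v - 3)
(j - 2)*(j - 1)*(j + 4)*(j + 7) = j^4 + 8*j^3 - 3*j^2 - 62*j + 56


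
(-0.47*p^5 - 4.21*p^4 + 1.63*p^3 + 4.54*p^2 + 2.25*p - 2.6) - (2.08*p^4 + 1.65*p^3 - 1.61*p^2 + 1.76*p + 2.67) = -0.47*p^5 - 6.29*p^4 - 0.02*p^3 + 6.15*p^2 + 0.49*p - 5.27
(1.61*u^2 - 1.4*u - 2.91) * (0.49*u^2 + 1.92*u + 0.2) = 0.7889*u^4 + 2.4052*u^3 - 3.7919*u^2 - 5.8672*u - 0.582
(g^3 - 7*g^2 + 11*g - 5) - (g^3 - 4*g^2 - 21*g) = -3*g^2 + 32*g - 5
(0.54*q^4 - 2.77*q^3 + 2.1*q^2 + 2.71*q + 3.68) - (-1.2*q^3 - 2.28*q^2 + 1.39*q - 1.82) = 0.54*q^4 - 1.57*q^3 + 4.38*q^2 + 1.32*q + 5.5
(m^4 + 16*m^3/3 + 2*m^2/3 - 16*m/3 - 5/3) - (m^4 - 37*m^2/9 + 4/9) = 16*m^3/3 + 43*m^2/9 - 16*m/3 - 19/9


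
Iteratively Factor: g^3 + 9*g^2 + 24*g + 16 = (g + 4)*(g^2 + 5*g + 4) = (g + 1)*(g + 4)*(g + 4)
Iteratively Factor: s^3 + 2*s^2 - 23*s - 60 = (s + 3)*(s^2 - s - 20) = (s - 5)*(s + 3)*(s + 4)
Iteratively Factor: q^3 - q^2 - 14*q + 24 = (q - 2)*(q^2 + q - 12) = (q - 2)*(q + 4)*(q - 3)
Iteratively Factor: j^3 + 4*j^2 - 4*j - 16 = (j + 4)*(j^2 - 4) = (j - 2)*(j + 4)*(j + 2)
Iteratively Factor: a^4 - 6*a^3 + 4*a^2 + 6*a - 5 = (a + 1)*(a^3 - 7*a^2 + 11*a - 5) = (a - 1)*(a + 1)*(a^2 - 6*a + 5) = (a - 1)^2*(a + 1)*(a - 5)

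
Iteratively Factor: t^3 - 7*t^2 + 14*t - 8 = (t - 1)*(t^2 - 6*t + 8) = (t - 4)*(t - 1)*(t - 2)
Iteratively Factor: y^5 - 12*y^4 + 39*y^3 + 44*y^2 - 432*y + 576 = (y - 3)*(y^4 - 9*y^3 + 12*y^2 + 80*y - 192) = (y - 4)*(y - 3)*(y^3 - 5*y^2 - 8*y + 48) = (y - 4)^2*(y - 3)*(y^2 - y - 12) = (y - 4)^3*(y - 3)*(y + 3)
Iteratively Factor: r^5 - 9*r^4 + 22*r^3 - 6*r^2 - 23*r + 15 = (r - 3)*(r^4 - 6*r^3 + 4*r^2 + 6*r - 5) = (r - 3)*(r - 1)*(r^3 - 5*r^2 - r + 5) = (r - 3)*(r - 1)*(r + 1)*(r^2 - 6*r + 5) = (r - 3)*(r - 1)^2*(r + 1)*(r - 5)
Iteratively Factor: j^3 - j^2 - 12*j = (j)*(j^2 - j - 12) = j*(j + 3)*(j - 4)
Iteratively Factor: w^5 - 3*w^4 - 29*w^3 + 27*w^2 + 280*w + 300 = (w + 2)*(w^4 - 5*w^3 - 19*w^2 + 65*w + 150) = (w - 5)*(w + 2)*(w^3 - 19*w - 30) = (w - 5)*(w + 2)^2*(w^2 - 2*w - 15) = (w - 5)^2*(w + 2)^2*(w + 3)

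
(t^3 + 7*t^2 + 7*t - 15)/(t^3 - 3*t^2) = (t^3 + 7*t^2 + 7*t - 15)/(t^2*(t - 3))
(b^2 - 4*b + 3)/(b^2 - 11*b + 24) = (b - 1)/(b - 8)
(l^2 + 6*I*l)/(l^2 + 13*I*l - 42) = l/(l + 7*I)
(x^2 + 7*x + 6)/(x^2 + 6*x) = (x + 1)/x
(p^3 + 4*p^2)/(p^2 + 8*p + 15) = p^2*(p + 4)/(p^2 + 8*p + 15)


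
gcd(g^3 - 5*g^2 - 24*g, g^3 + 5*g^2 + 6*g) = g^2 + 3*g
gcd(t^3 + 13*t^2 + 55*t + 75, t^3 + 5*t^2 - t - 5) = t + 5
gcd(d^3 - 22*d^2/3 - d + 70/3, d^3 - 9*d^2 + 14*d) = d^2 - 9*d + 14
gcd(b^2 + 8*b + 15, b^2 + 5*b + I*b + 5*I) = b + 5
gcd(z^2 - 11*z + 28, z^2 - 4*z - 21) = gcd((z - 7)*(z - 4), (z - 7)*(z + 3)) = z - 7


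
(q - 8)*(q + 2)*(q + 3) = q^3 - 3*q^2 - 34*q - 48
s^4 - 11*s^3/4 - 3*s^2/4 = s^2*(s - 3)*(s + 1/4)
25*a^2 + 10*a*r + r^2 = (5*a + r)^2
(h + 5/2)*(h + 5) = h^2 + 15*h/2 + 25/2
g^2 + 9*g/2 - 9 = (g - 3/2)*(g + 6)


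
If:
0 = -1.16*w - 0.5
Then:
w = -0.43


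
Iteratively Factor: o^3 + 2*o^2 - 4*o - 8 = (o - 2)*(o^2 + 4*o + 4) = (o - 2)*(o + 2)*(o + 2)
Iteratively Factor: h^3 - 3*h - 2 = (h - 2)*(h^2 + 2*h + 1) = (h - 2)*(h + 1)*(h + 1)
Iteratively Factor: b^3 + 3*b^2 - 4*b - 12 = (b + 2)*(b^2 + b - 6) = (b + 2)*(b + 3)*(b - 2)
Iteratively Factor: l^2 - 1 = (l + 1)*(l - 1)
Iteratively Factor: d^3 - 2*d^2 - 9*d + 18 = (d - 2)*(d^2 - 9) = (d - 3)*(d - 2)*(d + 3)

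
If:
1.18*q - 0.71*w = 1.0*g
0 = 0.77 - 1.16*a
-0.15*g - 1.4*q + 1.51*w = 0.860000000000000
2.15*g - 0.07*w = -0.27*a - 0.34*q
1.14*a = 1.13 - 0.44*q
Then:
No Solution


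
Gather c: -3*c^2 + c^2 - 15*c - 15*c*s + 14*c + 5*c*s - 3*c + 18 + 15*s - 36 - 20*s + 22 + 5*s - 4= -2*c^2 + c*(-10*s - 4)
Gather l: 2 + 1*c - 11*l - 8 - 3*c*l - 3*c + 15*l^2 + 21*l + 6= -2*c + 15*l^2 + l*(10 - 3*c)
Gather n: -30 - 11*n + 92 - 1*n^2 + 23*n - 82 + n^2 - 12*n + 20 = 0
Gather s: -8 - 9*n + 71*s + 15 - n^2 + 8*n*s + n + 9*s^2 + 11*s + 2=-n^2 - 8*n + 9*s^2 + s*(8*n + 82) + 9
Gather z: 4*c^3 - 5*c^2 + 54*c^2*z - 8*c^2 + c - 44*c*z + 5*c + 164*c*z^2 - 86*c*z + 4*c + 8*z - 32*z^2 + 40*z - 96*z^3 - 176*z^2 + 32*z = 4*c^3 - 13*c^2 + 10*c - 96*z^3 + z^2*(164*c - 208) + z*(54*c^2 - 130*c + 80)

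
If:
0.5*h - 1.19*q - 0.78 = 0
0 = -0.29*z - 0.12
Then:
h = 2.38*q + 1.56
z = -0.41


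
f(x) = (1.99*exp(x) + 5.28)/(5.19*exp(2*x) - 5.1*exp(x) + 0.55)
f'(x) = (1.99*exp(x) + 5.28)*(-10.38*exp(2*x) + 5.1*exp(x))/(5.19*exp(2*x) - 5.1*exp(x) + 0.55)^2 + 1.99*exp(x)/(5.19*exp(2*x) - 5.1*exp(x) + 0.55)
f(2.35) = 0.05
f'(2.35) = -0.07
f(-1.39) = -14.50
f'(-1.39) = 21.56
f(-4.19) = 11.20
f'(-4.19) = 1.83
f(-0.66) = -9.02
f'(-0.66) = -3.24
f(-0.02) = 13.45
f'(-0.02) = -120.86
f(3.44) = 0.01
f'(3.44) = -0.02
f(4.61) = 0.00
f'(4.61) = -0.00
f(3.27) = 0.02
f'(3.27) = -0.02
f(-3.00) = 17.41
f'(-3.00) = 13.18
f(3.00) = 0.02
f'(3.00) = -0.03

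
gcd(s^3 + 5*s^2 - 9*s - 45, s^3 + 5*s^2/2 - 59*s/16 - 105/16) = s + 3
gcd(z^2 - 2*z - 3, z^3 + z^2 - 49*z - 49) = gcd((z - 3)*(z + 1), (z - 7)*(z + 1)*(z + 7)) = z + 1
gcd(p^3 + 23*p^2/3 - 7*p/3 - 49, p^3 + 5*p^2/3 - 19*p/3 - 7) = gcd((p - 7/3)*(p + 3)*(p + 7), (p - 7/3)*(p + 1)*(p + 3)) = p^2 + 2*p/3 - 7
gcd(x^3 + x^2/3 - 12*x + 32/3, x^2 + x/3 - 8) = x - 8/3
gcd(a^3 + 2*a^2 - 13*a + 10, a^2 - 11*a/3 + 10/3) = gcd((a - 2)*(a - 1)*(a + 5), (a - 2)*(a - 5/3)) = a - 2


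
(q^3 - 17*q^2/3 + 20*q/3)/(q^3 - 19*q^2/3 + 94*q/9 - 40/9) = 3*q/(3*q - 2)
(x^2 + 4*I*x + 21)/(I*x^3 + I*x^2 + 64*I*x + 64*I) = (-I*x^2 + 4*x - 21*I)/(x^3 + x^2 + 64*x + 64)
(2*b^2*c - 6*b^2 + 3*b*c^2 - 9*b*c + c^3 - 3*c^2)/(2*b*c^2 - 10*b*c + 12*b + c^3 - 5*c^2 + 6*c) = (b + c)/(c - 2)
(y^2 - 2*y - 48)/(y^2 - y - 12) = (-y^2 + 2*y + 48)/(-y^2 + y + 12)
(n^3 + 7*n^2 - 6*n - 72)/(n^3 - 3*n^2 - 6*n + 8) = (n^3 + 7*n^2 - 6*n - 72)/(n^3 - 3*n^2 - 6*n + 8)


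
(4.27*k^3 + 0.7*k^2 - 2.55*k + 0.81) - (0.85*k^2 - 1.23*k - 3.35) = 4.27*k^3 - 0.15*k^2 - 1.32*k + 4.16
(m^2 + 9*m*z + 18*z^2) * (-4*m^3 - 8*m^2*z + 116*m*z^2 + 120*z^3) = -4*m^5 - 44*m^4*z - 28*m^3*z^2 + 1020*m^2*z^3 + 3168*m*z^4 + 2160*z^5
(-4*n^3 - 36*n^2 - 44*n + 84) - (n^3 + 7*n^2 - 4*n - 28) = -5*n^3 - 43*n^2 - 40*n + 112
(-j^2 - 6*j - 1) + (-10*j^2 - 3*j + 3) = -11*j^2 - 9*j + 2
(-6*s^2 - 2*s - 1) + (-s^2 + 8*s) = -7*s^2 + 6*s - 1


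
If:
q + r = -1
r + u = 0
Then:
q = u - 1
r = -u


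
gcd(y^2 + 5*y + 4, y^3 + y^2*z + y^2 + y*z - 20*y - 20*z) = 1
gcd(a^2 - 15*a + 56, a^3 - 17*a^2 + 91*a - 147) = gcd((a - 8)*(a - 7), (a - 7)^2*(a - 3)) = a - 7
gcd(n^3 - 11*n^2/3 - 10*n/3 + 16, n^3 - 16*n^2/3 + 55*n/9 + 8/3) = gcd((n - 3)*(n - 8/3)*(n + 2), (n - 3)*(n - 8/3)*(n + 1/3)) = n^2 - 17*n/3 + 8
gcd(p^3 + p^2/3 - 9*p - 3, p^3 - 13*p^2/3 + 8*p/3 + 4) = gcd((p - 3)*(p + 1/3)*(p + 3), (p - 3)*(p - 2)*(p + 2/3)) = p - 3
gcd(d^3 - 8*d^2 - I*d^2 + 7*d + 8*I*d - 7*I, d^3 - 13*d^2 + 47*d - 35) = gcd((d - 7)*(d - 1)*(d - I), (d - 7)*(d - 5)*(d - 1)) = d^2 - 8*d + 7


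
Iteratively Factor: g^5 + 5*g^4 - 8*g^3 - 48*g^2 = (g + 4)*(g^4 + g^3 - 12*g^2) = g*(g + 4)*(g^3 + g^2 - 12*g) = g*(g + 4)^2*(g^2 - 3*g) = g^2*(g + 4)^2*(g - 3)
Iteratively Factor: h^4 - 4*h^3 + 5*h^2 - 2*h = (h - 1)*(h^3 - 3*h^2 + 2*h) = h*(h - 1)*(h^2 - 3*h + 2) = h*(h - 1)^2*(h - 2)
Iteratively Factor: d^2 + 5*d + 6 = (d + 3)*(d + 2)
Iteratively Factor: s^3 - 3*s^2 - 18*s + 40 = (s - 5)*(s^2 + 2*s - 8) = (s - 5)*(s - 2)*(s + 4)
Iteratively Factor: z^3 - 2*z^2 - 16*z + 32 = (z + 4)*(z^2 - 6*z + 8) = (z - 4)*(z + 4)*(z - 2)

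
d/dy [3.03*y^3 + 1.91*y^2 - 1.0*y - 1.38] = 9.09*y^2 + 3.82*y - 1.0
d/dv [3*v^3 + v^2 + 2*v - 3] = 9*v^2 + 2*v + 2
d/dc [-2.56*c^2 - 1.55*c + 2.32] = -5.12*c - 1.55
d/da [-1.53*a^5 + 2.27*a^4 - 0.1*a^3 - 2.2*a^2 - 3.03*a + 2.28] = -7.65*a^4 + 9.08*a^3 - 0.3*a^2 - 4.4*a - 3.03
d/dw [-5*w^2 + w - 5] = 1 - 10*w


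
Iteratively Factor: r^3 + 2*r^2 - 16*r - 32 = (r + 4)*(r^2 - 2*r - 8) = (r + 2)*(r + 4)*(r - 4)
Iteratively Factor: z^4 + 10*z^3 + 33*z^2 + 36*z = (z + 4)*(z^3 + 6*z^2 + 9*z) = z*(z + 4)*(z^2 + 6*z + 9) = z*(z + 3)*(z + 4)*(z + 3)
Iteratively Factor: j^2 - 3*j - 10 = (j + 2)*(j - 5)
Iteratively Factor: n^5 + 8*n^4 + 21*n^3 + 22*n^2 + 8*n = (n + 1)*(n^4 + 7*n^3 + 14*n^2 + 8*n) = (n + 1)*(n + 2)*(n^3 + 5*n^2 + 4*n) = (n + 1)*(n + 2)*(n + 4)*(n^2 + n) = (n + 1)^2*(n + 2)*(n + 4)*(n)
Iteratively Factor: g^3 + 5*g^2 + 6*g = (g + 2)*(g^2 + 3*g) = g*(g + 2)*(g + 3)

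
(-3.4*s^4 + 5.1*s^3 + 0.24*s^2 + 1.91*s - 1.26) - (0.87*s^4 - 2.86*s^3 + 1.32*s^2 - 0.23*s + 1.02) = -4.27*s^4 + 7.96*s^3 - 1.08*s^2 + 2.14*s - 2.28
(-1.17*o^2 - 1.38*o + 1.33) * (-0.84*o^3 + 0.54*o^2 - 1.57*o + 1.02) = 0.9828*o^5 + 0.5274*o^4 - 0.0255*o^3 + 1.6914*o^2 - 3.4957*o + 1.3566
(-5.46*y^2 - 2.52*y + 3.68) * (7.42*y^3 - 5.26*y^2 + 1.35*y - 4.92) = -40.5132*y^5 + 10.0212*y^4 + 33.1898*y^3 + 4.1044*y^2 + 17.3664*y - 18.1056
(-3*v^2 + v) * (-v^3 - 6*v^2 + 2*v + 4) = 3*v^5 + 17*v^4 - 12*v^3 - 10*v^2 + 4*v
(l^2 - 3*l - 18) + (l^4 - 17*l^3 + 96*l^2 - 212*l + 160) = l^4 - 17*l^3 + 97*l^2 - 215*l + 142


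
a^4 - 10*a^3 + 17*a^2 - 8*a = a*(a - 8)*(a - 1)^2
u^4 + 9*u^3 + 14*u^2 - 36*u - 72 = (u - 2)*(u + 2)*(u + 3)*(u + 6)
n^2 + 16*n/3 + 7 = (n + 7/3)*(n + 3)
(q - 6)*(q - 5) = q^2 - 11*q + 30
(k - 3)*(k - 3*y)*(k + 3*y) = k^3 - 3*k^2 - 9*k*y^2 + 27*y^2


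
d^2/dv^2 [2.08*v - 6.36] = 0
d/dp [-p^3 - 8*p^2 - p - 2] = -3*p^2 - 16*p - 1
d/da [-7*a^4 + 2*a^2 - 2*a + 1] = -28*a^3 + 4*a - 2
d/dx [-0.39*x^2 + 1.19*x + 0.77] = 1.19 - 0.78*x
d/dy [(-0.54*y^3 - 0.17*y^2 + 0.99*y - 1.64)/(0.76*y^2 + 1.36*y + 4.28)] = (-0.4104*y^4 - 1.4688*y^3 - 7.9172*y^2 + 1.0376*y + 6.4676)/(0.5776*y^4 + 2.0672*y^3 + 8.3552*y^2 + 11.6416*y + 18.3184)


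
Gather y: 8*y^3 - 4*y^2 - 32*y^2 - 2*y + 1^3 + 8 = 8*y^3 - 36*y^2 - 2*y + 9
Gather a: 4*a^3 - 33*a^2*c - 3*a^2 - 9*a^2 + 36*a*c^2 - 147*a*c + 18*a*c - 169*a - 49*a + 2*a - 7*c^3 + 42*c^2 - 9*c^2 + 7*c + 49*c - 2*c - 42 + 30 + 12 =4*a^3 + a^2*(-33*c - 12) + a*(36*c^2 - 129*c - 216) - 7*c^3 + 33*c^2 + 54*c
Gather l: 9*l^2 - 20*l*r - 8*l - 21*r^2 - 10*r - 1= 9*l^2 + l*(-20*r - 8) - 21*r^2 - 10*r - 1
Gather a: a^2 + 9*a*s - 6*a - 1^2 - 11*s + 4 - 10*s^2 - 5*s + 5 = a^2 + a*(9*s - 6) - 10*s^2 - 16*s + 8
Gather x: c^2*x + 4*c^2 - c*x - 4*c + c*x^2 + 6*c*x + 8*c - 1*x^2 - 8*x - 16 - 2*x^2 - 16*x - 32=4*c^2 + 4*c + x^2*(c - 3) + x*(c^2 + 5*c - 24) - 48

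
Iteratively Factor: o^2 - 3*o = (o)*(o - 3)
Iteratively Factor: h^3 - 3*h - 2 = (h + 1)*(h^2 - h - 2) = (h + 1)^2*(h - 2)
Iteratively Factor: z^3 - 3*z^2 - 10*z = (z - 5)*(z^2 + 2*z) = z*(z - 5)*(z + 2)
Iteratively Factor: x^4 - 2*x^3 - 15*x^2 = (x + 3)*(x^3 - 5*x^2) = x*(x + 3)*(x^2 - 5*x) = x*(x - 5)*(x + 3)*(x)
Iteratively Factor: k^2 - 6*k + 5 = (k - 1)*(k - 5)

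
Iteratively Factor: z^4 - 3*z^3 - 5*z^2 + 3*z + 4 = (z + 1)*(z^3 - 4*z^2 - z + 4) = (z + 1)^2*(z^2 - 5*z + 4) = (z - 4)*(z + 1)^2*(z - 1)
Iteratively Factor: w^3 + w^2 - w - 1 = (w + 1)*(w^2 - 1) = (w + 1)^2*(w - 1)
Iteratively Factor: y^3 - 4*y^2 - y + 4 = (y - 4)*(y^2 - 1) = (y - 4)*(y - 1)*(y + 1)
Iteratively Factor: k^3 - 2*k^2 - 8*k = (k + 2)*(k^2 - 4*k) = (k - 4)*(k + 2)*(k)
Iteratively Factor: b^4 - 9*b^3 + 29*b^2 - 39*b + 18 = (b - 3)*(b^3 - 6*b^2 + 11*b - 6) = (b - 3)*(b - 1)*(b^2 - 5*b + 6) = (b - 3)^2*(b - 1)*(b - 2)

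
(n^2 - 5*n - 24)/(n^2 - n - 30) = (-n^2 + 5*n + 24)/(-n^2 + n + 30)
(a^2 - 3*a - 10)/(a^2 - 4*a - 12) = (a - 5)/(a - 6)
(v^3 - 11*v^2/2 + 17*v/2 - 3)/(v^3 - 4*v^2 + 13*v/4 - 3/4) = 2*(v - 2)/(2*v - 1)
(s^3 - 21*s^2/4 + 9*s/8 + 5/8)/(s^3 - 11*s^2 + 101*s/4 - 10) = (4*s^2 - 19*s - 5)/(2*(2*s^2 - 21*s + 40))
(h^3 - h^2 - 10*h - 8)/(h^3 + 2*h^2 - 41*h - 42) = (h^2 - 2*h - 8)/(h^2 + h - 42)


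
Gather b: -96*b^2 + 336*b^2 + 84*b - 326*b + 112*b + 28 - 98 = 240*b^2 - 130*b - 70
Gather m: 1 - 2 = -1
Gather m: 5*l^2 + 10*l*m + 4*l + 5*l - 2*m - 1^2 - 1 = 5*l^2 + 9*l + m*(10*l - 2) - 2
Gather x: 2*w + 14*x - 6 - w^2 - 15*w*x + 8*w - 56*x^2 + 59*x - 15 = -w^2 + 10*w - 56*x^2 + x*(73 - 15*w) - 21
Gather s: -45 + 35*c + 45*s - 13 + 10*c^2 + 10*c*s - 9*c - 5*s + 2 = 10*c^2 + 26*c + s*(10*c + 40) - 56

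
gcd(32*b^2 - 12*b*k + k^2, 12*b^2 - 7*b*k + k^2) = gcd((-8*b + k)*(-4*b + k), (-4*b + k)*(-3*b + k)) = 4*b - k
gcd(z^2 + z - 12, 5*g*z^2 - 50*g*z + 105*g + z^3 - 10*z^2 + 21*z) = z - 3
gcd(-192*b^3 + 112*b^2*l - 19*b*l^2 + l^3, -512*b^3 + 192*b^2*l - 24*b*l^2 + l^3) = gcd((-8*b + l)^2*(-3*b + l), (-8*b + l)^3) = 64*b^2 - 16*b*l + l^2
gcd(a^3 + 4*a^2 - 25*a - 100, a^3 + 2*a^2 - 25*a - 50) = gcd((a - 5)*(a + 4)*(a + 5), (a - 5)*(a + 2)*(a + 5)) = a^2 - 25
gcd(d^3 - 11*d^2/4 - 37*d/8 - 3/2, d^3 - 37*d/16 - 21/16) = d + 3/4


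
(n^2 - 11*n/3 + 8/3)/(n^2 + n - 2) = (n - 8/3)/(n + 2)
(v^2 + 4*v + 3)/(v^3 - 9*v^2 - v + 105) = (v + 1)/(v^2 - 12*v + 35)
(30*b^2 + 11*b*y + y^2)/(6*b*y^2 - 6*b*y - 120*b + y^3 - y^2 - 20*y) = (5*b + y)/(y^2 - y - 20)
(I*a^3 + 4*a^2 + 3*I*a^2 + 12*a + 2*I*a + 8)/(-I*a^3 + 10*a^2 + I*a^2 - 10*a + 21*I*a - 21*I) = (-a^3 + a^2*(-3 + 4*I) + a*(-2 + 12*I) + 8*I)/(a^3 + a^2*(-1 + 10*I) + a*(-21 - 10*I) + 21)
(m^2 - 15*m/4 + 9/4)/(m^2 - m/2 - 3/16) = 4*(m - 3)/(4*m + 1)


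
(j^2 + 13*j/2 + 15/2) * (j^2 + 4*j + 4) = j^4 + 21*j^3/2 + 75*j^2/2 + 56*j + 30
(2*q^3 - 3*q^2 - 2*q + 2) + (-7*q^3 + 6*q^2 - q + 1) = -5*q^3 + 3*q^2 - 3*q + 3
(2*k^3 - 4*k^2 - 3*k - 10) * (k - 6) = 2*k^4 - 16*k^3 + 21*k^2 + 8*k + 60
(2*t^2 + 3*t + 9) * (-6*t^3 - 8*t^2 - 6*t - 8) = -12*t^5 - 34*t^4 - 90*t^3 - 106*t^2 - 78*t - 72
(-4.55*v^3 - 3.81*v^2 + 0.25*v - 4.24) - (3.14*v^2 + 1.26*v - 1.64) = -4.55*v^3 - 6.95*v^2 - 1.01*v - 2.6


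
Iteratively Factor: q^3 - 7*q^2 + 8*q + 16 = (q - 4)*(q^2 - 3*q - 4) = (q - 4)^2*(q + 1)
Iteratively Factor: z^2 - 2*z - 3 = (z + 1)*(z - 3)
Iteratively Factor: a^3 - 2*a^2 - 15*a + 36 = (a - 3)*(a^2 + a - 12) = (a - 3)*(a + 4)*(a - 3)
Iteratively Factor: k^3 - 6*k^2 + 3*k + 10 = (k - 2)*(k^2 - 4*k - 5) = (k - 2)*(k + 1)*(k - 5)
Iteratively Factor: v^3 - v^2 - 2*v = (v - 2)*(v^2 + v) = (v - 2)*(v + 1)*(v)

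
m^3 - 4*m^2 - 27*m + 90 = (m - 6)*(m - 3)*(m + 5)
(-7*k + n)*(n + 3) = -7*k*n - 21*k + n^2 + 3*n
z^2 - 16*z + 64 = (z - 8)^2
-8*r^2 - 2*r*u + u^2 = (-4*r + u)*(2*r + u)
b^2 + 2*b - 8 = (b - 2)*(b + 4)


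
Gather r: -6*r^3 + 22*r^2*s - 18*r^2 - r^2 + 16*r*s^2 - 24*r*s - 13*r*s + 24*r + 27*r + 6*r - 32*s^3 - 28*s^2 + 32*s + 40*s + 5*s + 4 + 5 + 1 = -6*r^3 + r^2*(22*s - 19) + r*(16*s^2 - 37*s + 57) - 32*s^3 - 28*s^2 + 77*s + 10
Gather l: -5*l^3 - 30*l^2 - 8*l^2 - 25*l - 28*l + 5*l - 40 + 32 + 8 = -5*l^3 - 38*l^2 - 48*l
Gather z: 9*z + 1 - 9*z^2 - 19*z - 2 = -9*z^2 - 10*z - 1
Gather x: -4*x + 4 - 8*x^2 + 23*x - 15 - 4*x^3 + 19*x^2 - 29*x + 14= -4*x^3 + 11*x^2 - 10*x + 3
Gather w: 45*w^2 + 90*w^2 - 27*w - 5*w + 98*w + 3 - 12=135*w^2 + 66*w - 9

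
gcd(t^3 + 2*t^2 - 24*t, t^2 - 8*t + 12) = 1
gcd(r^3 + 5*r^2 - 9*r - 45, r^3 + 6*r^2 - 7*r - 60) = r^2 + 2*r - 15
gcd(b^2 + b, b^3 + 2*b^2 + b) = b^2 + b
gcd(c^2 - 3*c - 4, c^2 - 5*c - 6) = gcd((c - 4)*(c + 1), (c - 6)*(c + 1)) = c + 1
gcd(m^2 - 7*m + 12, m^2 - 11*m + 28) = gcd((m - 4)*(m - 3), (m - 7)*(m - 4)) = m - 4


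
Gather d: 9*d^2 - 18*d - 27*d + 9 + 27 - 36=9*d^2 - 45*d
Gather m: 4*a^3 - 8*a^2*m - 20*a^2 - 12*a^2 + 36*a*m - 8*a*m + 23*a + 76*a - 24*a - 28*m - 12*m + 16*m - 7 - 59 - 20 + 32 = 4*a^3 - 32*a^2 + 75*a + m*(-8*a^2 + 28*a - 24) - 54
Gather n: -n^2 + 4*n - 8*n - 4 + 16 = -n^2 - 4*n + 12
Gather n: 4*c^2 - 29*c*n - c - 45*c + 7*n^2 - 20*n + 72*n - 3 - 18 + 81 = 4*c^2 - 46*c + 7*n^2 + n*(52 - 29*c) + 60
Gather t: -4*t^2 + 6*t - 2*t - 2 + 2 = -4*t^2 + 4*t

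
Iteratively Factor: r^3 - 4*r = (r + 2)*(r^2 - 2*r) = (r - 2)*(r + 2)*(r)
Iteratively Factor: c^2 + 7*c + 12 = (c + 3)*(c + 4)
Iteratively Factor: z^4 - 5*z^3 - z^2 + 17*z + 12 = (z + 1)*(z^3 - 6*z^2 + 5*z + 12) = (z + 1)^2*(z^2 - 7*z + 12) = (z - 3)*(z + 1)^2*(z - 4)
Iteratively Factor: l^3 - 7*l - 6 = (l + 2)*(l^2 - 2*l - 3) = (l - 3)*(l + 2)*(l + 1)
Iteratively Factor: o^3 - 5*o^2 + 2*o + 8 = (o + 1)*(o^2 - 6*o + 8) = (o - 2)*(o + 1)*(o - 4)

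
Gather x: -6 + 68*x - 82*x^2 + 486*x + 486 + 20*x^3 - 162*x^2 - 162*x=20*x^3 - 244*x^2 + 392*x + 480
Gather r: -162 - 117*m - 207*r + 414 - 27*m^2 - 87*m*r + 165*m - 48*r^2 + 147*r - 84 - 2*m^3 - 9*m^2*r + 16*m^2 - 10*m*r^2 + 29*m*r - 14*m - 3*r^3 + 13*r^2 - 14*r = -2*m^3 - 11*m^2 + 34*m - 3*r^3 + r^2*(-10*m - 35) + r*(-9*m^2 - 58*m - 74) + 168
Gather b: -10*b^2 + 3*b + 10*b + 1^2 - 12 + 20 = -10*b^2 + 13*b + 9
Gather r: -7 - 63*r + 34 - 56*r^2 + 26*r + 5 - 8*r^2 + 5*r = -64*r^2 - 32*r + 32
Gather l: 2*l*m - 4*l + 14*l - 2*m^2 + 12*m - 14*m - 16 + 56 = l*(2*m + 10) - 2*m^2 - 2*m + 40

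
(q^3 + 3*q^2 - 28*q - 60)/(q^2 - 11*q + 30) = (q^2 + 8*q + 12)/(q - 6)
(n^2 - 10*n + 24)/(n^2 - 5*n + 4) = (n - 6)/(n - 1)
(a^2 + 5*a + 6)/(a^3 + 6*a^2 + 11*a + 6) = 1/(a + 1)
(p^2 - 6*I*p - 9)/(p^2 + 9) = (p - 3*I)/(p + 3*I)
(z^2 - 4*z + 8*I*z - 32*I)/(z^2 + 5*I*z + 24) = (z - 4)/(z - 3*I)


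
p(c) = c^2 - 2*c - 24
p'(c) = 2*c - 2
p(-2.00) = -16.00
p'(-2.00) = -6.00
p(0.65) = -24.88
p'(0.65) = -0.70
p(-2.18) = -14.89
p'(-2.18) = -6.36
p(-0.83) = -21.65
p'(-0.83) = -3.66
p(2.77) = -21.87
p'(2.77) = 3.54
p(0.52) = -24.77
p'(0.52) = -0.96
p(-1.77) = -17.33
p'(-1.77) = -5.54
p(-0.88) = -21.47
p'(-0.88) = -3.76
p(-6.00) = 24.00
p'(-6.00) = -14.00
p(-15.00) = 231.00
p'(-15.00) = -32.00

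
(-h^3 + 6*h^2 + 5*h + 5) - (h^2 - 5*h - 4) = -h^3 + 5*h^2 + 10*h + 9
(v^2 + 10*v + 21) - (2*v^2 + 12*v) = -v^2 - 2*v + 21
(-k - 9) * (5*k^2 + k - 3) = -5*k^3 - 46*k^2 - 6*k + 27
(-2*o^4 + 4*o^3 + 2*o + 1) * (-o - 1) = 2*o^5 - 2*o^4 - 4*o^3 - 2*o^2 - 3*o - 1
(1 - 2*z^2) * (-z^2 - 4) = 2*z^4 + 7*z^2 - 4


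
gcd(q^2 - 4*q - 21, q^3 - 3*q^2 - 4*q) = 1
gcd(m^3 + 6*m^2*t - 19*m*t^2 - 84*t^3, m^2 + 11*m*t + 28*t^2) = m + 7*t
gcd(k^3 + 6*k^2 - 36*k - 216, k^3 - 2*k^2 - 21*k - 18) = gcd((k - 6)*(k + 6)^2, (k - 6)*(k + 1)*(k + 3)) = k - 6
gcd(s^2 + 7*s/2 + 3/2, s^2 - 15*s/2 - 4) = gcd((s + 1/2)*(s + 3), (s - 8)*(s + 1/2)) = s + 1/2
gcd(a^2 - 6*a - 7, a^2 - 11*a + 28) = a - 7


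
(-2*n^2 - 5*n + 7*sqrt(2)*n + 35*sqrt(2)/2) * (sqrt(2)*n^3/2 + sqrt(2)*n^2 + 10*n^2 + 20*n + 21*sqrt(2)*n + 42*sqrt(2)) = -sqrt(2)*n^5 - 13*n^4 - 9*sqrt(2)*n^4/2 - 117*n^3/2 + 23*sqrt(2)*n^3 + 126*sqrt(2)*n^2 + 229*n^2 + 140*sqrt(2)*n + 1323*n + 1470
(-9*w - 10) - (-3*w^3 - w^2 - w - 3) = 3*w^3 + w^2 - 8*w - 7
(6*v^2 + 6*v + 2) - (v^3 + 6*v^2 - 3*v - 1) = -v^3 + 9*v + 3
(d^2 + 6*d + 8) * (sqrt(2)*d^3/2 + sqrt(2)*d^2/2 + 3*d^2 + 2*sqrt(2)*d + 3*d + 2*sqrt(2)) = sqrt(2)*d^5/2 + 3*d^4 + 7*sqrt(2)*d^4/2 + 9*sqrt(2)*d^3 + 21*d^3 + 18*sqrt(2)*d^2 + 42*d^2 + 24*d + 28*sqrt(2)*d + 16*sqrt(2)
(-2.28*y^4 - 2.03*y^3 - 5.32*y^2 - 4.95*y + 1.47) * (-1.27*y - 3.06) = 2.8956*y^5 + 9.5549*y^4 + 12.9682*y^3 + 22.5657*y^2 + 13.2801*y - 4.4982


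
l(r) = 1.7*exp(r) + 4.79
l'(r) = 1.7*exp(r)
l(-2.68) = 4.91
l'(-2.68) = 0.12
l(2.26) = 21.08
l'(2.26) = 16.29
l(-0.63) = 5.70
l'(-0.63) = 0.91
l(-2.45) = 4.94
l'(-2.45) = 0.15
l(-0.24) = 6.13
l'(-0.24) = 1.34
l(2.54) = 26.35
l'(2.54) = 21.56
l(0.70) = 8.21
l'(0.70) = 3.42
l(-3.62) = 4.84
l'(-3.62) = 0.05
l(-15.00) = 4.79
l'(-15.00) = 0.00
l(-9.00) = 4.79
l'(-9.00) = 0.00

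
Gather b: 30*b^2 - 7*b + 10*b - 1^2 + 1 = 30*b^2 + 3*b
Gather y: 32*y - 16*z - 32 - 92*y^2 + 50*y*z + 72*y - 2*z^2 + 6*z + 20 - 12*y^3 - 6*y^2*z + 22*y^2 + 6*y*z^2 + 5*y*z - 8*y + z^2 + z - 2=-12*y^3 + y^2*(-6*z - 70) + y*(6*z^2 + 55*z + 96) - z^2 - 9*z - 14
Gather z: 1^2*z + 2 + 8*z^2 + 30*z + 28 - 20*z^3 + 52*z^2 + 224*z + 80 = -20*z^3 + 60*z^2 + 255*z + 110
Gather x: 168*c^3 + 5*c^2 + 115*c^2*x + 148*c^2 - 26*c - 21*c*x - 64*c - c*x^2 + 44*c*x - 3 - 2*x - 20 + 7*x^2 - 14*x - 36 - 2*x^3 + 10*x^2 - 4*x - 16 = 168*c^3 + 153*c^2 - 90*c - 2*x^3 + x^2*(17 - c) + x*(115*c^2 + 23*c - 20) - 75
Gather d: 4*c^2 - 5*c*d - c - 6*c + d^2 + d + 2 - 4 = 4*c^2 - 7*c + d^2 + d*(1 - 5*c) - 2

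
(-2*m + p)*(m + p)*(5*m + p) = -10*m^3 - 7*m^2*p + 4*m*p^2 + p^3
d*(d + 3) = d^2 + 3*d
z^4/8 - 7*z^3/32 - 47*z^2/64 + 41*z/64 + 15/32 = (z/4 + 1/2)*(z/2 + 1/4)*(z - 3)*(z - 5/4)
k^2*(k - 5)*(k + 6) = k^4 + k^3 - 30*k^2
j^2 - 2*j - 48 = (j - 8)*(j + 6)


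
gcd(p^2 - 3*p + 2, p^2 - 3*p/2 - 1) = p - 2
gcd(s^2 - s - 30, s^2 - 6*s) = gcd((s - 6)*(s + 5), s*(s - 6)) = s - 6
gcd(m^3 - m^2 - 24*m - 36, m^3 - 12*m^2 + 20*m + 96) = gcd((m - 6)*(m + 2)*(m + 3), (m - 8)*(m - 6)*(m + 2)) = m^2 - 4*m - 12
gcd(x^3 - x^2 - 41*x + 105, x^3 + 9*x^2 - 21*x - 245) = x^2 + 2*x - 35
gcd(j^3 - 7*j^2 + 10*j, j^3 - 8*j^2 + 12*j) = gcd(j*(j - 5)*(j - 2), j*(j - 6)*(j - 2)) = j^2 - 2*j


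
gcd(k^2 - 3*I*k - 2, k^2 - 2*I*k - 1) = k - I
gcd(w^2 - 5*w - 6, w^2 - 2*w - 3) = w + 1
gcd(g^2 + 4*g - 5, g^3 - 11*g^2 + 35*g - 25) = g - 1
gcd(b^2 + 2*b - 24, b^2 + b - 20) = b - 4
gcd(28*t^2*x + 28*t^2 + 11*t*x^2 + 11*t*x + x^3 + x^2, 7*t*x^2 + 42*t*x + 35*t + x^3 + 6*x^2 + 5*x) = 7*t*x + 7*t + x^2 + x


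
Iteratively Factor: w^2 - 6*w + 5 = (w - 5)*(w - 1)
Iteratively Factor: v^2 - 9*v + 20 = (v - 4)*(v - 5)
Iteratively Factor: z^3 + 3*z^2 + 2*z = (z + 2)*(z^2 + z) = (z + 1)*(z + 2)*(z)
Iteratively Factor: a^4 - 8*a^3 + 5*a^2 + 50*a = (a - 5)*(a^3 - 3*a^2 - 10*a) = (a - 5)*(a + 2)*(a^2 - 5*a) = (a - 5)^2*(a + 2)*(a)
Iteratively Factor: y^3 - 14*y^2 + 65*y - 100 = (y - 5)*(y^2 - 9*y + 20) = (y - 5)^2*(y - 4)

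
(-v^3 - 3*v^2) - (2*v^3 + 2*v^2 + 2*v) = -3*v^3 - 5*v^2 - 2*v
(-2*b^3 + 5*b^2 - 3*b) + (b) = -2*b^3 + 5*b^2 - 2*b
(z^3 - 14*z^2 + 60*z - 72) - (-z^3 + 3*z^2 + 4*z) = 2*z^3 - 17*z^2 + 56*z - 72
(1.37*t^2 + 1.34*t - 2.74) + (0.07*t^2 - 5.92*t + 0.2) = 1.44*t^2 - 4.58*t - 2.54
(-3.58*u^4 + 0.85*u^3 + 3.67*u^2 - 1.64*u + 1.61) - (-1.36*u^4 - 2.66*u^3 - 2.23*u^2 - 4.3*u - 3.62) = -2.22*u^4 + 3.51*u^3 + 5.9*u^2 + 2.66*u + 5.23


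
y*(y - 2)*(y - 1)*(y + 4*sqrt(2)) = y^4 - 3*y^3 + 4*sqrt(2)*y^3 - 12*sqrt(2)*y^2 + 2*y^2 + 8*sqrt(2)*y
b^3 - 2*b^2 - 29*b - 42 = (b - 7)*(b + 2)*(b + 3)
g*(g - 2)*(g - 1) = g^3 - 3*g^2 + 2*g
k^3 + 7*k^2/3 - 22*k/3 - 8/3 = (k - 2)*(k + 1/3)*(k + 4)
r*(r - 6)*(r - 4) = r^3 - 10*r^2 + 24*r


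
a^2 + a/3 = a*(a + 1/3)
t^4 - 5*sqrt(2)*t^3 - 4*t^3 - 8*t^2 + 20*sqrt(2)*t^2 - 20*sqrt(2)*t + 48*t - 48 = (t - 2)^2*(t - 6*sqrt(2))*(t + sqrt(2))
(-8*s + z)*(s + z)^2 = -8*s^3 - 15*s^2*z - 6*s*z^2 + z^3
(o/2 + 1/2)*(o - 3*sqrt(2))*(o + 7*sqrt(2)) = o^3/2 + o^2/2 + 2*sqrt(2)*o^2 - 21*o + 2*sqrt(2)*o - 21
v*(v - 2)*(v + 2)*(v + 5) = v^4 + 5*v^3 - 4*v^2 - 20*v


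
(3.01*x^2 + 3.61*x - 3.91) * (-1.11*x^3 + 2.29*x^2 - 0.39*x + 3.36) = -3.3411*x^5 + 2.8858*x^4 + 11.4331*x^3 - 0.248200000000003*x^2 + 13.6545*x - 13.1376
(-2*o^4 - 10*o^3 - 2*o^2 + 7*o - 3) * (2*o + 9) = -4*o^5 - 38*o^4 - 94*o^3 - 4*o^2 + 57*o - 27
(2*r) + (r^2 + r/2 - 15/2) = r^2 + 5*r/2 - 15/2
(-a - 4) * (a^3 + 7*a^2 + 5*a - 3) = -a^4 - 11*a^3 - 33*a^2 - 17*a + 12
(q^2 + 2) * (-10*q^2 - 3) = -10*q^4 - 23*q^2 - 6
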